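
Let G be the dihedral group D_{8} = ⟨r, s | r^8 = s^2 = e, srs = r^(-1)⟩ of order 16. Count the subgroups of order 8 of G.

3

|G| = 16 and 8 | 16, so subgroups of order 8 are possible by Lagrange.
The subgroups of order 8 are: {e, r, r^2, r^3, r^4, r^5, r^6, r^7}; {e, r^2, r^4, r^6, s, r^2s, r^4s, r^6s}; {e, r^2, r^4, r^6, rs, r^3s, r^5s, r^7s}.
So G has 3 subgroups of order 8.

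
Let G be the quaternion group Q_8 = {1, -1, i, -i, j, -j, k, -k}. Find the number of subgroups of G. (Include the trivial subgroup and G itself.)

|G| = 8, so by Lagrange every subgroup order divides 8. Divisors: 1, 2, 4, 8.
Subgroups by order — order 1: 1; order 2: 1; order 4: 3; order 8: 1.
Total: 1 + 1 + 3 + 1 = 6.

6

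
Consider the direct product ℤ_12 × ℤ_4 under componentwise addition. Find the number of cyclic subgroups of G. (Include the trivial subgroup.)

Each element a generates a cyclic subgroup ⟨a⟩; distinct elements may generate the same one (a cyclic group of order d has φ(d) generators).
Cyclic subgroups by order — order 1: 1; order 2: 3; order 3: 1; order 4: 6; order 6: 3; order 12: 6.
Total: 20.

20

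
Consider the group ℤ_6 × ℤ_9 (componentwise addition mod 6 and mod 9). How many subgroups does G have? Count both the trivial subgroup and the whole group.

20

|G| = 54, so by Lagrange every subgroup order divides 54. Divisors: 1, 2, 3, 6, 9, 18, 27, 54.
Subgroups by order — order 1: 1; order 2: 1; order 3: 4; order 6: 4; order 9: 4; order 18: 4; order 27: 1; order 54: 1.
Total: 1 + 1 + 4 + 4 + 4 + 4 + 1 + 1 = 20.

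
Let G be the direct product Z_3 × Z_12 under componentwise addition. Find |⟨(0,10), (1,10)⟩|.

18

|⟨(0,10)⟩| = 6 and |⟨(1,10)⟩| = 6, so |H| is a multiple of lcm(6, 6) = 6 and divides |G| = 36.
Closing under the operation: H = {(0,0), (0,2), (0,4), (0,6), (0,8), (0,10), (1,0), (1,2), (1,4), (1,6), (1,8), (1,10), (2,0), (2,2), (2,4), (2,6), (2,8), (2,10)}, so |H| = 18.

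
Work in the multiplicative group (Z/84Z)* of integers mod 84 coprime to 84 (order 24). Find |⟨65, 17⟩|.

|⟨65⟩| = 6 and |⟨17⟩| = 6, so |H| is a multiple of lcm(6, 6) = 6 and divides |G| = 24.
Closing under the operation: H = {1, 5, 13, 17, 25, 29, 37, 41, 53, 61, 65, 73}, so |H| = 12.

12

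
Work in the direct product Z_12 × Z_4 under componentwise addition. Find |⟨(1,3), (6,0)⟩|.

|⟨(1,3)⟩| = 12 and |⟨(6,0)⟩| = 2, so |H| is a multiple of lcm(12, 2) = 12 and divides |G| = 48.
Closing under the operation: H = {(0,0), (0,2), (1,1), (1,3), (2,0), (2,2), (3,1), (3,3), (4,0), (4,2), (5,1), (5,3), (6,0), (6,2), (7,1), (7,3), (8,0), (8,2), (9,1), (9,3), (10,0), (10,2), (11,1), (11,3)}, so |H| = 24.

24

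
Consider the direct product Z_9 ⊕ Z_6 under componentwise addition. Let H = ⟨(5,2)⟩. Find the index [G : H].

|⟨(5,2)⟩| = 9 and |G| = 54.
By Lagrange, [G : H] = |G|/|H| = 54/9 = 6.

6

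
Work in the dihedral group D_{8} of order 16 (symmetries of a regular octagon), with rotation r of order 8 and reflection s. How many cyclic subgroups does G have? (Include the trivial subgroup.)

Group the elements of G by the cyclic subgroup they generate; each cyclic subgroup of order d accounts for φ(d) elements.
Cyclic subgroups by order — order 1: 1; order 2: 9; order 4: 1; order 8: 1.
Total: 12.

12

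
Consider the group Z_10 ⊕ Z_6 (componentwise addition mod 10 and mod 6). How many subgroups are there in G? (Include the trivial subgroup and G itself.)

20

|G| = 60, so by Lagrange every subgroup order divides 60. Divisors: 1, 2, 3, 4, 5, 6, 10, 12, 15, 20, 30, 60.
Subgroups by order — order 1: 1; order 2: 3; order 3: 1; order 4: 1; order 5: 1; order 6: 3; order 10: 3; order 12: 1; order 15: 1; order 20: 1; order 30: 3; order 60: 1.
Total: 1 + 3 + 1 + 1 + 1 + 3 + 3 + 1 + 1 + 1 + 3 + 1 = 20.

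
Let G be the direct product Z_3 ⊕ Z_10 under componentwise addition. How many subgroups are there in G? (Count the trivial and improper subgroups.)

|G| = 30, so by Lagrange every subgroup order divides 30. Divisors: 1, 2, 3, 5, 6, 10, 15, 30.
Subgroups by order — order 1: 1; order 2: 1; order 3: 1; order 5: 1; order 6: 1; order 10: 1; order 15: 1; order 30: 1.
Total: 1 + 1 + 1 + 1 + 1 + 1 + 1 + 1 = 8.

8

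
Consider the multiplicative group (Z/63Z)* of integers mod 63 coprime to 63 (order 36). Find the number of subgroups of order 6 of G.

|G| = 36 and 6 | 36, so subgroups of order 6 are possible by Lagrange.
The subgroups of order 6 are: {1, 10, 19, 37, 46, 55}; {1, 8, 11, 23, 25, 58}; {1, 13, 22, 34, 43, 55}; {1, 2, 4, 8, 16, 32}; … (12 in all).
So G has 12 subgroups of order 6.

12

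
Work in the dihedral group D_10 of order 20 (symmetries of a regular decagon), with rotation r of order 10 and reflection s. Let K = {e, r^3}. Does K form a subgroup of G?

r^3 ∈ K but its inverse r^7 ∉ K, so K is not a subgroup.

No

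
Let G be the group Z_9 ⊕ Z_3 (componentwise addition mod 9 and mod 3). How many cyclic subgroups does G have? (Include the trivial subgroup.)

8

Group the elements of G by the cyclic subgroup they generate; each cyclic subgroup of order d accounts for φ(d) elements.
Cyclic subgroups by order — order 1: 1; order 3: 4; order 9: 3.
Total: 8.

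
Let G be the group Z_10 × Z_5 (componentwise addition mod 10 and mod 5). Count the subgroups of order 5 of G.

|G| = 50 and 5 | 50, so subgroups of order 5 are possible by Lagrange.
The subgroups of order 5 are: {(0,0), (0,1), (0,2), (0,3), (0,4)}; {(0,0), (2,0), (4,0), (6,0), (8,0)}; {(0,0), (2,1), (4,2), (6,3), (8,4)}; {(0,0), (2,2), (4,4), (6,1), (8,3)}; … (6 in all).
So G has 6 subgroups of order 5.

6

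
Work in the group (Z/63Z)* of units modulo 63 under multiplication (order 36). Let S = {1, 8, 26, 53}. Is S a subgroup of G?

No

26 ∈ S but its inverse 17 ∉ S, so S is not a subgroup.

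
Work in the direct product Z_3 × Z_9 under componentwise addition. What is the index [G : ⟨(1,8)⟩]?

3

|⟨(1,8)⟩| = 9 and |G| = 27.
By Lagrange, [G : H] = |G|/|H| = 27/9 = 3.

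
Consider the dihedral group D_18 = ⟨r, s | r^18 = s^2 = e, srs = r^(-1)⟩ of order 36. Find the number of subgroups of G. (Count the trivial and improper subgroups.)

|G| = 36, so by Lagrange every subgroup order divides 36. Divisors: 1, 2, 3, 4, 6, 9, 12, 18, 36.
Subgroups by order — order 1: 1; order 2: 19; order 3: 1; order 4: 9; order 6: 7; order 9: 1; order 12: 3; order 18: 3; order 36: 1.
Total: 1 + 19 + 1 + 9 + 7 + 1 + 3 + 3 + 1 = 45.

45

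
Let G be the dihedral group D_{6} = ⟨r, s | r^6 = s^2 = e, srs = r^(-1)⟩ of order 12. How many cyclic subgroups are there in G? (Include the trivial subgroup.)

10

A cyclic subgroup of order d is generated by each of its φ(d) elements of order d, so the cyclic subgroups of order d number (#elements of order d)/φ(d).
Cyclic subgroups by order — order 1: 1; order 2: 7; order 3: 1; order 6: 1.
Total: 10.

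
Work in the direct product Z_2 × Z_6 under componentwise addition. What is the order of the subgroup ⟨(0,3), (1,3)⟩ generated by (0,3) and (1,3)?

|⟨(0,3)⟩| = 2 and |⟨(1,3)⟩| = 2, so |H| is a multiple of lcm(2, 2) = 2 and divides |G| = 12.
Closing under the operation: H = {(0,0), (0,3), (1,0), (1,3)}, so |H| = 4.

4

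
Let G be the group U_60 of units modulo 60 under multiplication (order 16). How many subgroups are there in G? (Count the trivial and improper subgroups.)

|G| = 16, so by Lagrange every subgroup order divides 16. Divisors: 1, 2, 4, 8, 16.
Subgroups by order — order 1: 1; order 2: 7; order 4: 11; order 8: 7; order 16: 1.
Total: 1 + 7 + 11 + 7 + 1 = 27.

27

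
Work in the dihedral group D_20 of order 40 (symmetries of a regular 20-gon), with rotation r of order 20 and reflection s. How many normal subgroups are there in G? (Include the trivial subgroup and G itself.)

9

G has 48 subgroups. Checking conjugation-invariance by order — order 1: 1/1 normal; order 2: 1/21 normal; order 4: 1/11 normal; order 5: 1/1 normal; order 8: 0/5 normal; order 10: 1/5 normal; order 20: 3/3 normal; order 40: 1/1 normal.
Total normal subgroups: 9.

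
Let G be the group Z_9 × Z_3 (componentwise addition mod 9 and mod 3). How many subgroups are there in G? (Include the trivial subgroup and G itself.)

10

|G| = 27, so by Lagrange every subgroup order divides 27. Divisors: 1, 3, 9, 27.
Subgroups by order — order 1: 1; order 3: 4; order 9: 4; order 27: 1.
Total: 1 + 4 + 4 + 1 = 10.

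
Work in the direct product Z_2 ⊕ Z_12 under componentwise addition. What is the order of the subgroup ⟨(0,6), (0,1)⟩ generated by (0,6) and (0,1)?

12

|⟨(0,6)⟩| = 2 and |⟨(0,1)⟩| = 12, so |H| is a multiple of lcm(2, 12) = 12 and divides |G| = 24.
Closing under the operation: H = {(0,0), (0,1), (0,2), (0,3), (0,4), (0,5), (0,6), (0,7), (0,8), (0,9), (0,10), (0,11)}, so |H| = 12.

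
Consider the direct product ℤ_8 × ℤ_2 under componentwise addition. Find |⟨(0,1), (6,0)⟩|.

8

|⟨(0,1)⟩| = 2 and |⟨(6,0)⟩| = 4, so |H| is a multiple of lcm(2, 4) = 4 and divides |G| = 16.
Closing under the operation: H = {(0,0), (0,1), (2,0), (2,1), (4,0), (4,1), (6,0), (6,1)}, so |H| = 8.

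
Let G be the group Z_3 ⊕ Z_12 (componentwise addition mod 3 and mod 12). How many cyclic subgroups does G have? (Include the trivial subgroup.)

Group the elements of G by the cyclic subgroup they generate; each cyclic subgroup of order d accounts for φ(d) elements.
Cyclic subgroups by order — order 1: 1; order 2: 1; order 3: 4; order 4: 1; order 6: 4; order 12: 4.
Total: 15.

15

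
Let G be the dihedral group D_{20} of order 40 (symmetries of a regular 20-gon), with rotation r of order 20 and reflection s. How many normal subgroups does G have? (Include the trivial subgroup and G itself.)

9

G has 48 subgroups. Checking conjugation-invariance by order — order 1: 1/1 normal; order 2: 1/21 normal; order 4: 1/11 normal; order 5: 1/1 normal; order 8: 0/5 normal; order 10: 1/5 normal; order 20: 3/3 normal; order 40: 1/1 normal.
Total normal subgroups: 9.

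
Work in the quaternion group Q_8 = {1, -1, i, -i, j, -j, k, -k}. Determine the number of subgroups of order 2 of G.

1

|G| = 8 and 2 | 8, so subgroups of order 2 are possible by Lagrange.
The subgroups of order 2 are: {1, -1}.
So G has 1 subgroup of order 2.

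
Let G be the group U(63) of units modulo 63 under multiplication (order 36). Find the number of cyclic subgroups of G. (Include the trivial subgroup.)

Group the elements of G by the cyclic subgroup they generate; each cyclic subgroup of order d accounts for φ(d) elements.
Cyclic subgroups by order — order 1: 1; order 2: 3; order 3: 4; order 6: 12.
Total: 20.

20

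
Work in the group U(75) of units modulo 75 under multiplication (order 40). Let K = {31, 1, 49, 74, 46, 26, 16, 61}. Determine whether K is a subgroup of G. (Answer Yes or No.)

No

Closure fails: 74 · 46 = 29 ∉ K. So K is not a subgroup.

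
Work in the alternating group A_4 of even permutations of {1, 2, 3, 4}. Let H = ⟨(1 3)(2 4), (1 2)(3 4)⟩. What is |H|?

4

|⟨(1 3)(2 4)⟩| = 2 and |⟨(1 2)(3 4)⟩| = 2, so |H| is a multiple of lcm(2, 2) = 2 and divides |G| = 12.
Closing under the operation: H = {e, (1 2)(3 4), (1 3)(2 4), (1 4)(2 3)}, so |H| = 4.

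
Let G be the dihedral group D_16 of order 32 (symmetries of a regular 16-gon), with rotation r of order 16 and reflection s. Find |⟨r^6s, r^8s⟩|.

16

|⟨r^6s⟩| = 2 and |⟨r^8s⟩| = 2, so |H| is a multiple of lcm(2, 2) = 2 and divides |G| = 32.
Closing under the operation: H = {e, r^2, r^4, r^6, r^8, r^10, r^12, r^14, s, r^2s, r^4s, r^6s, r^8s, r^10s, r^12s, r^14s}, so |H| = 16.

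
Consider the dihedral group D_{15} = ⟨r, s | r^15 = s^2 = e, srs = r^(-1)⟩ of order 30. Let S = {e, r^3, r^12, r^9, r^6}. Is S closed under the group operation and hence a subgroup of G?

|S| = 5 divides |G| = 30, consistent with Lagrange.
S contains the identity, every element's inverse is in S, and S is closed under ·: it is a subgroup.
In fact S = ⟨r^9⟩.

Yes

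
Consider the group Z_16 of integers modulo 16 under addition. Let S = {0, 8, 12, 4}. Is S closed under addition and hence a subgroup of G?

Yes

|S| = 4 divides |G| = 16, consistent with Lagrange.
S contains the identity, every element's inverse is in S, and S is closed under +: it is a subgroup.
In fact S = ⟨4⟩.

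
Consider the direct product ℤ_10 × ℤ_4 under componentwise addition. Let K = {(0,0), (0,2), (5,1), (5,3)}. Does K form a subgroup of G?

|K| = 4 divides |G| = 40, consistent with Lagrange.
K contains the identity, every element's inverse is in K, and K is closed under +: it is a subgroup.
In fact K = ⟨(5,3)⟩.

Yes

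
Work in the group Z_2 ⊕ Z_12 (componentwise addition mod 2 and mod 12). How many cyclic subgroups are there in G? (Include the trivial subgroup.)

12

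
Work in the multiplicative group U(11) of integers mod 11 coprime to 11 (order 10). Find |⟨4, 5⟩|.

|⟨4⟩| = 5 and |⟨5⟩| = 5, so |H| is a multiple of lcm(5, 5) = 5 and divides |G| = 10.
Closing under the operation: H = {1, 3, 4, 5, 9}, so |H| = 5.

5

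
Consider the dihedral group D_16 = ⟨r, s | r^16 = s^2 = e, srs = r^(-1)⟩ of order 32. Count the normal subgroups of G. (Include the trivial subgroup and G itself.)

8

G has 36 subgroups. Checking conjugation-invariance by order — order 1: 1/1 normal; order 2: 1/17 normal; order 4: 1/9 normal; order 8: 1/5 normal; order 16: 3/3 normal; order 32: 1/1 normal.
Total normal subgroups: 8.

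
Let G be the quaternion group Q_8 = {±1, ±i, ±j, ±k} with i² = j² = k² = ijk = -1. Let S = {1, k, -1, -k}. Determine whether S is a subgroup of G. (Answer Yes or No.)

|S| = 4 divides |G| = 8, consistent with Lagrange.
S contains the identity, every element's inverse is in S, and S is closed under ·: it is a subgroup.
In fact S = ⟨-k⟩.

Yes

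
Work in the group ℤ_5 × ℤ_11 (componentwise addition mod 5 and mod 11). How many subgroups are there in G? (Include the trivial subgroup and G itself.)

|G| = 55, so by Lagrange every subgroup order divides 55. Divisors: 1, 5, 11, 55.
Subgroups by order — order 1: 1; order 5: 1; order 11: 1; order 55: 1.
Total: 1 + 1 + 1 + 1 = 4.

4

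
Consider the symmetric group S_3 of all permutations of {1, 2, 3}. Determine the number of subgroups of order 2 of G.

3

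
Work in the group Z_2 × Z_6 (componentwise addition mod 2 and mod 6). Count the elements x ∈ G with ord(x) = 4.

An element (a,b) has order lcm(ord(a), ord(b)); count pairs with lcm equal to 4.
Enumerating gives 0 such elements.

0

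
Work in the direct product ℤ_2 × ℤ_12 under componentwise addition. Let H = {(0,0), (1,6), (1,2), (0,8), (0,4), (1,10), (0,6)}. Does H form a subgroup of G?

|H| = 7 does not divide |G| = 24, so by Lagrange H is not a subgroup.

No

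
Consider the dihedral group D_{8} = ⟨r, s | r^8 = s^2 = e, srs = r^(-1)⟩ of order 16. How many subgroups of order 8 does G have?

3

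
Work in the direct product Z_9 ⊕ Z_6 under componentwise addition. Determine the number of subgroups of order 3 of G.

4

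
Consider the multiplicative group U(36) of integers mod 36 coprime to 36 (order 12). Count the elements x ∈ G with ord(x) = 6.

The elements of order 6 are: 5, 7, 11, 23, 29, 31.
That's 6.

6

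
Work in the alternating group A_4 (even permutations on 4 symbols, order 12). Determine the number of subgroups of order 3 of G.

4

|G| = 12 and 3 | 12, so subgroups of order 3 are possible by Lagrange.
The subgroups of order 3 are: {e, (1 2 3), (1 3 2)}; {e, (1 2 4), (1 4 2)}; {e, (1 3 4), (1 4 3)}; {e, (2 3 4), (2 4 3)}.
So G has 4 subgroups of order 3.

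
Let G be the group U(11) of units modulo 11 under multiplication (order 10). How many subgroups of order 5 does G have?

|G| = 10 and 5 | 10, so subgroups of order 5 are possible by Lagrange.
The subgroups of order 5 are: {1, 3, 4, 5, 9}.
So G has 1 subgroup of order 5.

1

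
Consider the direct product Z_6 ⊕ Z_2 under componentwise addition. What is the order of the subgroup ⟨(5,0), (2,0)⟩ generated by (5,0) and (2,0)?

6

|⟨(5,0)⟩| = 6 and |⟨(2,0)⟩| = 3, so |H| is a multiple of lcm(6, 3) = 6 and divides |G| = 12.
Closing under the operation: H = {(0,0), (1,0), (2,0), (3,0), (4,0), (5,0)}, so |H| = 6.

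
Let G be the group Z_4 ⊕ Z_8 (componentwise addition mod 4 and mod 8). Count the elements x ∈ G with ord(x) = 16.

0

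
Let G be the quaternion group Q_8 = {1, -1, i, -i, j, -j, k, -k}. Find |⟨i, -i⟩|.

4

|⟨i⟩| = 4 and |⟨-i⟩| = 4, so |H| is a multiple of lcm(4, 4) = 4 and divides |G| = 8.
Closing under the operation: H = {1, -1, i, -i}, so |H| = 4.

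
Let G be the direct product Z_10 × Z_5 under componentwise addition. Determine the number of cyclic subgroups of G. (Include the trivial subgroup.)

A cyclic subgroup of order d is generated by each of its φ(d) elements of order d, so the cyclic subgroups of order d number (#elements of order d)/φ(d).
Cyclic subgroups by order — order 1: 1; order 2: 1; order 5: 6; order 10: 6.
Total: 14.

14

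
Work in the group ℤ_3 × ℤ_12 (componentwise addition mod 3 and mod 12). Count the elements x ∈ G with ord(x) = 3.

8

An element (a,b) has order lcm(ord(a), ord(b)); count pairs with lcm equal to 3.
Enumerating gives 8 such elements.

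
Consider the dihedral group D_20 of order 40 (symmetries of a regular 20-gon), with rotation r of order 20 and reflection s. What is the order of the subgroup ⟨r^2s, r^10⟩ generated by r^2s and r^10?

|⟨r^2s⟩| = 2 and |⟨r^10⟩| = 2, so |H| is a multiple of lcm(2, 2) = 2 and divides |G| = 40.
Closing under the operation: H = {e, r^10, r^2s, r^12s}, so |H| = 4.

4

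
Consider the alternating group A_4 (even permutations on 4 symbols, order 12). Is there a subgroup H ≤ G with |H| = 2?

Yes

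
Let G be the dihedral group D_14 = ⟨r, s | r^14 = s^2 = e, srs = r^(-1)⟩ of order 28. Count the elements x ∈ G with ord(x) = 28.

No element of G has order 28 (even though 28 | 28).

0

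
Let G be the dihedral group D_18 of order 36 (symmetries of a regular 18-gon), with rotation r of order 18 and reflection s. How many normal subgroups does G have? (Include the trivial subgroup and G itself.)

9

G has 45 subgroups. Checking conjugation-invariance by order — order 1: 1/1 normal; order 2: 1/19 normal; order 3: 1/1 normal; order 4: 0/9 normal; order 6: 1/7 normal; order 9: 1/1 normal; order 12: 0/3 normal; order 18: 3/3 normal; order 36: 1/1 normal.
Total normal subgroups: 9.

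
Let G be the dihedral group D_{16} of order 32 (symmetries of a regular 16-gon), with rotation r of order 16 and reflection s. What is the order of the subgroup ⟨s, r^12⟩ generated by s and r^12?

|⟨s⟩| = 2 and |⟨r^12⟩| = 4, so |H| is a multiple of lcm(2, 4) = 4 and divides |G| = 32.
Closing under the operation: H = {e, r^4, r^8, r^12, s, r^4s, r^8s, r^12s}, so |H| = 8.

8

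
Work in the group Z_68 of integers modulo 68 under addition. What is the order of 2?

In Z_68, the order of an element a is n/gcd(a, n).
gcd(2, 68) = 2, so |⟨2⟩| = 68/2 = 34.

34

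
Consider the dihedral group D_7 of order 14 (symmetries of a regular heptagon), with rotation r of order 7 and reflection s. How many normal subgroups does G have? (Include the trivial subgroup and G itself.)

3

G has 10 subgroups. Checking conjugation-invariance by order — order 1: 1/1 normal; order 2: 0/7 normal; order 7: 1/1 normal; order 14: 1/1 normal.
Total normal subgroups: 3.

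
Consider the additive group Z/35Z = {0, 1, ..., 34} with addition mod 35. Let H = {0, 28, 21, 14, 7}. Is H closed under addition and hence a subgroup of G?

Yes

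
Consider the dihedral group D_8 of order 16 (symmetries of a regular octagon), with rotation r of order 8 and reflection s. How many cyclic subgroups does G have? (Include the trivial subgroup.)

12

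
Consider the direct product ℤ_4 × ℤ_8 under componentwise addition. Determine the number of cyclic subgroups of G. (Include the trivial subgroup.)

14

A cyclic subgroup of order d is generated by each of its φ(d) elements of order d, so the cyclic subgroups of order d number (#elements of order d)/φ(d).
Cyclic subgroups by order — order 1: 1; order 2: 3; order 4: 6; order 8: 4.
Total: 14.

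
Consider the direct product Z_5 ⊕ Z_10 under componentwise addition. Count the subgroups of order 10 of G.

|G| = 50 and 10 | 50, so subgroups of order 10 are possible by Lagrange.
The subgroups of order 10 are: {(0,0), (0,1), (0,2), (0,3), (0,4), (0,5), (0,6), (0,7), (0,8), (0,9)}; {(0,0), (0,5), (1,0), (1,5), (2,0), (2,5), (3,0), (3,5), (4,0), (4,5)}; {(0,0), (0,5), (1,1), (1,6), (2,2), (2,7), (3,3), (3,8), (4,4), (4,9)}; {(0,0), (0,5), (1,2), (1,7), (2,4), (2,9), (3,1), (3,6), (4,3), (4,8)}; … (6 in all).
So G has 6 subgroups of order 10.

6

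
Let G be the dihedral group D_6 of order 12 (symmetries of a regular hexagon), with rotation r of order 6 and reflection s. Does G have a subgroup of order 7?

No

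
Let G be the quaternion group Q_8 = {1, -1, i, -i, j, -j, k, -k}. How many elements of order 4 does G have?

The elements of order 4 are: i, -i, j, -j, k, -k.
That's 6.

6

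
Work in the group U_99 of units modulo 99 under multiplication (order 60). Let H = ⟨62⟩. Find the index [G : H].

6

|⟨62⟩| = 10 and |G| = 60.
By Lagrange, [G : H] = |G|/|H| = 60/10 = 6.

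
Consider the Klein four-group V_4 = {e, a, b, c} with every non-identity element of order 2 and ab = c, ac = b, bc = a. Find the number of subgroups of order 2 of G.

|G| = 4 and 2 | 4, so subgroups of order 2 are possible by Lagrange.
The subgroups of order 2 are: {e, a}; {e, b}; {e, c}.
So G has 3 subgroups of order 2.

3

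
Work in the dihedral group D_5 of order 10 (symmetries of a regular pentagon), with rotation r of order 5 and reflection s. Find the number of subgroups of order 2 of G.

|G| = 10 and 2 | 10, so subgroups of order 2 are possible by Lagrange.
The subgroups of order 2 are: {e, r^2s}; {e, r^3s}; {e, r^4s}; {e, rs}; … (5 in all).
So G has 5 subgroups of order 2.

5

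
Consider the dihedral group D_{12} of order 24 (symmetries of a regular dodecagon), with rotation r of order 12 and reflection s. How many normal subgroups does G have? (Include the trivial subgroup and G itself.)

G has 34 subgroups. Checking conjugation-invariance by order — order 1: 1/1 normal; order 2: 1/13 normal; order 3: 1/1 normal; order 4: 1/7 normal; order 6: 1/5 normal; order 8: 0/3 normal; order 12: 3/3 normal; order 24: 1/1 normal.
Total normal subgroups: 9.

9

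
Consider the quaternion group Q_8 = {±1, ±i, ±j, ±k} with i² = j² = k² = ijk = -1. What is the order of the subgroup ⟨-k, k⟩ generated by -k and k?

|⟨-k⟩| = 4 and |⟨k⟩| = 4, so |H| is a multiple of lcm(4, 4) = 4 and divides |G| = 8.
Closing under the operation: H = {1, -1, k, -k}, so |H| = 4.

4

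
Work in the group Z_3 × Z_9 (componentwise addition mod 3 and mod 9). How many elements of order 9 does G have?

An element (a,b) has order lcm(ord(a), ord(b)); count pairs with lcm equal to 9.
Enumerating gives 18 such elements.

18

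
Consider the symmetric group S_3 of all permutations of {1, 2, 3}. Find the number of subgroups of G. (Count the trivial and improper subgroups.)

6

|G| = 6, so by Lagrange every subgroup order divides 6. Divisors: 1, 2, 3, 6.
Subgroups by order — order 1: 1; order 2: 3; order 3: 1; order 6: 1.
Total: 1 + 3 + 1 + 1 = 6.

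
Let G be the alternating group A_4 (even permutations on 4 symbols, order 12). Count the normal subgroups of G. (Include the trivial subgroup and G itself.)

3

G has 10 subgroups. Checking conjugation-invariance by order — order 1: 1/1 normal; order 2: 0/3 normal; order 3: 0/4 normal; order 4: 1/1 normal; order 12: 1/1 normal.
Total normal subgroups: 3.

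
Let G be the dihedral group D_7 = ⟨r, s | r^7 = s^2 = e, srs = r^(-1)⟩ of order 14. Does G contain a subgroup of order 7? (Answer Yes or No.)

Yes

7 | 14. A subgroup of order 7 is {e, r, r^2, r^3, r^4, r^5, r^6}.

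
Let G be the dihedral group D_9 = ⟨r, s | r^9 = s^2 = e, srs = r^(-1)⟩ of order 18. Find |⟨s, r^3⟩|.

6

|⟨s⟩| = 2 and |⟨r^3⟩| = 3, so |H| is a multiple of lcm(2, 3) = 6 and divides |G| = 18.
Closing under the operation: H = {e, r^3, r^6, s, r^3s, r^6s}, so |H| = 6.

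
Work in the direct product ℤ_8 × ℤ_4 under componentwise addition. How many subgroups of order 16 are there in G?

3

|G| = 32 and 16 | 32, so subgroups of order 16 are possible by Lagrange.
The subgroups of order 16 are: {(0,0), (0,1), (0,2), (0,3), (2,0), (2,1), (2,2), (2,3), (4,0), (4,1), (4,2), (4,3), (6,0), (6,1), (6,2), (6,3)}; {(0,0), (0,2), (1,0), (1,2), (2,0), (2,2), (3,0), (3,2), (4,0), (4,2), (5,0), (5,2), (6,0), (6,2), (7,0), (7,2)}; {(0,0), (0,2), (1,1), (1,3), (2,0), (2,2), (3,1), (3,3), (4,0), (4,2), (5,1), (5,3), (6,0), (6,2), (7,1), (7,3)}.
So G has 3 subgroups of order 16.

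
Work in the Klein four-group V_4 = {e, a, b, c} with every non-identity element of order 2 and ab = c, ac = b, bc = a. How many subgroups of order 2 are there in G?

3

|G| = 4 and 2 | 4, so subgroups of order 2 are possible by Lagrange.
The subgroups of order 2 are: {e, a}; {e, b}; {e, c}.
So G has 3 subgroups of order 2.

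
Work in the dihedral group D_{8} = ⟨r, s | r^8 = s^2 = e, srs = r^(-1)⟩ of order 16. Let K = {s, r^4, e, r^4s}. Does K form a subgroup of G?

Yes

|K| = 4 divides |G| = 16, consistent with Lagrange.
K contains the identity, every element's inverse is in K, and K is closed under ·: it is a subgroup.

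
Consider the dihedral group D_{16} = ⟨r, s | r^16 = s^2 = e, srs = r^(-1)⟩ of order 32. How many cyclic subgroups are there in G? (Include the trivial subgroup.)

A cyclic subgroup of order d is generated by each of its φ(d) elements of order d, so the cyclic subgroups of order d number (#elements of order d)/φ(d).
Cyclic subgroups by order — order 1: 1; order 2: 17; order 4: 1; order 8: 1; order 16: 1.
Total: 21.

21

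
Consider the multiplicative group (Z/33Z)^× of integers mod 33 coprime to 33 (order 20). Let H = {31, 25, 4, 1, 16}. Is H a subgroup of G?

Yes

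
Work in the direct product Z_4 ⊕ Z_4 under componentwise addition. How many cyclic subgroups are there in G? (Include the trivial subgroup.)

10

Group the elements of G by the cyclic subgroup they generate; each cyclic subgroup of order d accounts for φ(d) elements.
Cyclic subgroups by order — order 1: 1; order 2: 3; order 4: 6.
Total: 10.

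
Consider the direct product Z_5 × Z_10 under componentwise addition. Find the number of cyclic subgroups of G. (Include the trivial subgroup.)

14

A cyclic subgroup of order d is generated by each of its φ(d) elements of order d, so the cyclic subgroups of order d number (#elements of order d)/φ(d).
Cyclic subgroups by order — order 1: 1; order 2: 1; order 5: 6; order 10: 6.
Total: 14.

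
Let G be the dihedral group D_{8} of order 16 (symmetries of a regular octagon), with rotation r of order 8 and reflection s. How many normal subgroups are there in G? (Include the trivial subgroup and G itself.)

7

G has 19 subgroups. Checking conjugation-invariance by order — order 1: 1/1 normal; order 2: 1/9 normal; order 4: 1/5 normal; order 8: 3/3 normal; order 16: 1/1 normal.
Total normal subgroups: 7.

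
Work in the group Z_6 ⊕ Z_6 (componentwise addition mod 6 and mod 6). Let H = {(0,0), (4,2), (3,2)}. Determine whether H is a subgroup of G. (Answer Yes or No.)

No

(3,2) ∈ H but its inverse (3,4) ∉ H, so H is not a subgroup.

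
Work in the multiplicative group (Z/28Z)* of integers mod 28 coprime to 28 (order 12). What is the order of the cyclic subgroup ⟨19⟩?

Compute successive powers of 19 mod 28: 19, 25, 27, 9, 3, 1; 19^6 ≡ 1 (mod 28).
So |⟨19⟩| = 6.

6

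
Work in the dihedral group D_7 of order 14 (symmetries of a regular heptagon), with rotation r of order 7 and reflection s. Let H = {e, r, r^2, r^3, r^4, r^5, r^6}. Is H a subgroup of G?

|H| = 7 divides |G| = 14, consistent with Lagrange.
H contains the identity, every element's inverse is in H, and H is closed under ·: it is a subgroup.
In fact H = ⟨r^4⟩.

Yes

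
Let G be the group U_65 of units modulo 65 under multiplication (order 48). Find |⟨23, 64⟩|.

24

|⟨23⟩| = 12 and |⟨64⟩| = 2, so |H| is a multiple of lcm(12, 2) = 12 and divides |G| = 48.
Closing under the operation: H = {1, 3, 4, 9, 12, 14, 16, 17, 22, 23, 27, 29, 36, 38, 42, 43, 48, 49, 51, 53, 56, 61, 62, 64}, so |H| = 24.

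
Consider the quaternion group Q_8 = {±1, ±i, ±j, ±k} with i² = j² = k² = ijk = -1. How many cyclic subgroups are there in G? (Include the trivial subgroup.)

5

A cyclic subgroup of order d is generated by each of its φ(d) elements of order d, so the cyclic subgroups of order d number (#elements of order d)/φ(d).
Cyclic subgroups by order — order 1: 1; order 2: 1; order 4: 3.
Total: 5.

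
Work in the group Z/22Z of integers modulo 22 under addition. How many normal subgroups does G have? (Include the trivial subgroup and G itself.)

4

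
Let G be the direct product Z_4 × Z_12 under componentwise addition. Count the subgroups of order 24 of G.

|G| = 48 and 24 | 48, so subgroups of order 24 are possible by Lagrange.
The subgroups of order 24 are: {(0,0), (0,1), (0,2), (0,3), (0,4), (0,5), (0,6), (0,7), (0,8), (0,9), (0,10), (0,11), (2,0), (2,1), (2,2), (2,3), (2,4), (2,5), (2,6), (2,7), (2,8), (2,9), (2,10), (2,11)}; {(0,0), (0,2), (0,4), (0,6), (0,8), (0,10), (1,0), (1,2), (1,4), (1,6), (1,8), (1,10), (2,0), (2,2), (2,4), (2,6), (2,8), (2,10), (3,0), (3,2), (3,4), (3,6), (3,8), (3,10)}; {(0,0), (0,2), (0,4), (0,6), (0,8), (0,10), (1,1), (1,3), (1,5), (1,7), (1,9), (1,11), (2,0), (2,2), (2,4), (2,6), (2,8), (2,10), (3,1), (3,3), (3,5), (3,7), (3,9), (3,11)}.
So G has 3 subgroups of order 24.

3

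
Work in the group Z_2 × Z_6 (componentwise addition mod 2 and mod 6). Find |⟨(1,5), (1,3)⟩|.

6

|⟨(1,5)⟩| = 6 and |⟨(1,3)⟩| = 2, so |H| is a multiple of lcm(6, 2) = 6 and divides |G| = 12.
Closing under the operation: H = {(0,0), (0,2), (0,4), (1,1), (1,3), (1,5)}, so |H| = 6.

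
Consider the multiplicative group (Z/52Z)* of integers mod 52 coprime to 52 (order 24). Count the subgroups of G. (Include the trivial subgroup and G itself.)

|G| = 24, so by Lagrange every subgroup order divides 24. Divisors: 1, 2, 3, 4, 6, 8, 12, 24.
Subgroups by order — order 1: 1; order 2: 3; order 3: 1; order 4: 3; order 6: 3; order 8: 1; order 12: 3; order 24: 1.
Total: 1 + 3 + 1 + 3 + 3 + 1 + 3 + 1 = 16.

16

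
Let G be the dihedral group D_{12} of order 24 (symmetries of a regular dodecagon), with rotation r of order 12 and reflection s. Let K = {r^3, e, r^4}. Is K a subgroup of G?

No

r^4 ∈ K but its inverse r^8 ∉ K, so K is not a subgroup.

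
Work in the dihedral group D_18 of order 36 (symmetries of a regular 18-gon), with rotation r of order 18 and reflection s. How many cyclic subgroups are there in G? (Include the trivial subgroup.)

A cyclic subgroup of order d is generated by each of its φ(d) elements of order d, so the cyclic subgroups of order d number (#elements of order d)/φ(d).
Cyclic subgroups by order — order 1: 1; order 2: 19; order 3: 1; order 6: 1; order 9: 1; order 18: 1.
Total: 24.

24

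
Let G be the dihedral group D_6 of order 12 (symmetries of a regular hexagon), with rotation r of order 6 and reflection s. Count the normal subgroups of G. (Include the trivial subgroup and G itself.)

7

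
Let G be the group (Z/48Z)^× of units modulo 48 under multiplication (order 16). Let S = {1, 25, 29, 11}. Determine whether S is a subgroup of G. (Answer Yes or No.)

11 ∈ S but its inverse 35 ∉ S, so S is not a subgroup.

No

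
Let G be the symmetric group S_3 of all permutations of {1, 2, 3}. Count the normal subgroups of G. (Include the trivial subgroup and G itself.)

3

G has 6 subgroups. Checking conjugation-invariance by order — order 1: 1/1 normal; order 2: 0/3 normal; order 3: 1/1 normal; order 6: 1/1 normal.
Total normal subgroups: 3.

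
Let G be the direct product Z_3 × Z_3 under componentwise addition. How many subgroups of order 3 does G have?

|G| = 9 and 3 | 9, so subgroups of order 3 are possible by Lagrange.
The subgroups of order 3 are: {(0,0), (0,1), (0,2)}; {(0,0), (1,0), (2,0)}; {(0,0), (1,1), (2,2)}; {(0,0), (1,2), (2,1)}.
So G has 4 subgroups of order 3.

4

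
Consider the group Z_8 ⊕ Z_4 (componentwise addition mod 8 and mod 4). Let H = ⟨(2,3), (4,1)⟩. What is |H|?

|⟨(2,3)⟩| = 4 and |⟨(4,1)⟩| = 4, so |H| is a multiple of lcm(4, 4) = 4 and divides |G| = 32.
Closing under the operation: H = {(0,0), (0,1), (0,2), (0,3), (2,0), (2,1), (2,2), (2,3), (4,0), (4,1), (4,2), (4,3), (6,0), (6,1), (6,2), (6,3)}, so |H| = 16.

16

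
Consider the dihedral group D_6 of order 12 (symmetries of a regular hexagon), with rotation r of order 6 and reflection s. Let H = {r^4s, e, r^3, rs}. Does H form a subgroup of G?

Yes

|H| = 4 divides |G| = 12, consistent with Lagrange.
H contains the identity, every element's inverse is in H, and H is closed under ·: it is a subgroup.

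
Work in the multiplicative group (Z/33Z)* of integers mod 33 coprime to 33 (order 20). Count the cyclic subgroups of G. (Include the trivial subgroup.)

8

A cyclic subgroup of order d is generated by each of its φ(d) elements of order d, so the cyclic subgroups of order d number (#elements of order d)/φ(d).
Cyclic subgroups by order — order 1: 1; order 2: 3; order 5: 1; order 10: 3.
Total: 8.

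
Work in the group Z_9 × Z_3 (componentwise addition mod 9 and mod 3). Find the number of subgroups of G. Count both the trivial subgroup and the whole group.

|G| = 27, so by Lagrange every subgroup order divides 27. Divisors: 1, 3, 9, 27.
Subgroups by order — order 1: 1; order 3: 4; order 9: 4; order 27: 1.
Total: 1 + 4 + 4 + 1 = 10.

10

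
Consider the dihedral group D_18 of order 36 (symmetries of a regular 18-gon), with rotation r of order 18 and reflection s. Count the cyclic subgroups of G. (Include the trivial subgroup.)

24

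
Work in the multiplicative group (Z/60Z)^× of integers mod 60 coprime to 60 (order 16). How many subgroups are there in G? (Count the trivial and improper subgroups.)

|G| = 16, so by Lagrange every subgroup order divides 16. Divisors: 1, 2, 4, 8, 16.
Subgroups by order — order 1: 1; order 2: 7; order 4: 11; order 8: 7; order 16: 1.
Total: 1 + 7 + 11 + 7 + 1 = 27.

27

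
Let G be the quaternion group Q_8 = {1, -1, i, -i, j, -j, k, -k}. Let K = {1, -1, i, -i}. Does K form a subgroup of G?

|K| = 4 divides |G| = 8, consistent with Lagrange.
K contains the identity, every element's inverse is in K, and K is closed under ·: it is a subgroup.
In fact K = ⟨-i⟩.

Yes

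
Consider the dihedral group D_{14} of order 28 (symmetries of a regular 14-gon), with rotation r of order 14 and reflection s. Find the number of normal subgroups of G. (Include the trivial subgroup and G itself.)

G has 28 subgroups. Checking conjugation-invariance by order — order 1: 1/1 normal; order 2: 1/15 normal; order 4: 0/7 normal; order 7: 1/1 normal; order 14: 3/3 normal; order 28: 1/1 normal.
Total normal subgroups: 7.

7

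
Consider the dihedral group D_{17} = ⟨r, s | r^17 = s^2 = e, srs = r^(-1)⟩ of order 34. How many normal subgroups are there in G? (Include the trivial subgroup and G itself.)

3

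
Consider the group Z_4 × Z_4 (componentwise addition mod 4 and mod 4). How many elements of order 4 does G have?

12

An element (a,b) has order lcm(ord(a), ord(b)); count pairs with lcm equal to 4.
Enumerating gives 12 such elements.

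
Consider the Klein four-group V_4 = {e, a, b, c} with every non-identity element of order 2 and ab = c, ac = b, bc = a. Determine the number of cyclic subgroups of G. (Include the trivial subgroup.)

4

Group the elements of G by the cyclic subgroup they generate; each cyclic subgroup of order d accounts for φ(d) elements.
Cyclic subgroups by order — order 1: 1; order 2: 3.
Total: 4.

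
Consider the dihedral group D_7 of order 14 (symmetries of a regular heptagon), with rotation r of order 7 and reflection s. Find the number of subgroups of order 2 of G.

7

|G| = 14 and 2 | 14, so subgroups of order 2 are possible by Lagrange.
The subgroups of order 2 are: {e, r^2s}; {e, r^3s}; {e, r^4s}; {e, r^5s}; … (7 in all).
So G has 7 subgroups of order 2.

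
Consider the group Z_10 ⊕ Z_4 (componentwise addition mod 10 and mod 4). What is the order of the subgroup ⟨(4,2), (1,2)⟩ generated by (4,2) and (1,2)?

|⟨(4,2)⟩| = 10 and |⟨(1,2)⟩| = 10, so |H| is a multiple of lcm(10, 10) = 10 and divides |G| = 40.
Closing under the operation: H = {(0,0), (0,2), (1,0), (1,2), (2,0), (2,2), (3,0), (3,2), (4,0), (4,2), (5,0), (5,2), (6,0), (6,2), (7,0), (7,2), (8,0), (8,2), (9,0), (9,2)}, so |H| = 20.

20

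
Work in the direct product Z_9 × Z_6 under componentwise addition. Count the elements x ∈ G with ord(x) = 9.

18

An element (a,b) has order lcm(ord(a), ord(b)); count pairs with lcm equal to 9.
Enumerating gives 18 such elements.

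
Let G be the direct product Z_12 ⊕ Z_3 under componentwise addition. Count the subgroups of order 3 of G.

|G| = 36 and 3 | 36, so subgroups of order 3 are possible by Lagrange.
The subgroups of order 3 are: {(0,0), (0,1), (0,2)}; {(0,0), (4,0), (8,0)}; {(0,0), (4,1), (8,2)}; {(0,0), (4,2), (8,1)}.
So G has 4 subgroups of order 3.

4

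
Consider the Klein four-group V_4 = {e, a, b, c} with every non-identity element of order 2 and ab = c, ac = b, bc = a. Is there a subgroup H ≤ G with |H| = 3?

3 does not divide |G| = 4, so by Lagrange no subgroup of order 3 exists.

No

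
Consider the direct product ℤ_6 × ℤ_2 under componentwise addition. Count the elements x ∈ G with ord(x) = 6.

An element (a,b) has order lcm(ord(a), ord(b)); count pairs with lcm equal to 6.
Enumerating gives 6 such elements.

6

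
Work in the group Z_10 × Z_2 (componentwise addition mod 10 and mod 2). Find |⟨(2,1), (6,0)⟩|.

10

|⟨(2,1)⟩| = 10 and |⟨(6,0)⟩| = 5, so |H| is a multiple of lcm(10, 5) = 10 and divides |G| = 20.
Closing under the operation: H = {(0,0), (0,1), (2,0), (2,1), (4,0), (4,1), (6,0), (6,1), (8,0), (8,1)}, so |H| = 10.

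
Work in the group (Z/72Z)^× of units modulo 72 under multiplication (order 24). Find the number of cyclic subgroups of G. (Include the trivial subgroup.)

A cyclic subgroup of order d is generated by each of its φ(d) elements of order d, so the cyclic subgroups of order d number (#elements of order d)/φ(d).
Cyclic subgroups by order — order 1: 1; order 2: 7; order 3: 1; order 6: 7.
Total: 16.

16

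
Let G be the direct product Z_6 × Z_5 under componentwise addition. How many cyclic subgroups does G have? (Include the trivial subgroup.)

Group the elements of G by the cyclic subgroup they generate; each cyclic subgroup of order d accounts for φ(d) elements.
Cyclic subgroups by order — order 1: 1; order 2: 1; order 3: 1; order 5: 1; order 6: 1; order 10: 1; order 15: 1; order 30: 1.
Total: 8.

8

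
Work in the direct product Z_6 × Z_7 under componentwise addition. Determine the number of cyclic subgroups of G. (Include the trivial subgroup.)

8

Group the elements of G by the cyclic subgroup they generate; each cyclic subgroup of order d accounts for φ(d) elements.
Cyclic subgroups by order — order 1: 1; order 2: 1; order 3: 1; order 6: 1; order 7: 1; order 14: 1; order 21: 1; order 42: 1.
Total: 8.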